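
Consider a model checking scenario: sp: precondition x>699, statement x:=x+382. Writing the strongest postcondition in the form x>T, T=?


Formula: sp(P, x:=E) = exists old_x. (x = E[old_x/x]) AND P[old_x/x] (old_x is the value of x before the assignment; eliminate old_x by solving x = E[old_x/x] for old_x)
Step 1: Precondition P: x>699, i.e. old_x > 699
Step 2: Assignment gives x = old_x + 382, so old_x = x - 382
Step 3: Substitute into P: x - 382 > 699
Step 4: Simplify: x > 699+382 = 1081

1081


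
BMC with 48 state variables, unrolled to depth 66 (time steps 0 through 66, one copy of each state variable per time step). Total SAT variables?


BMC unrolls to depth k, creating one copy of each state var for steps 0..k.
Step count = 66 + 1 = 67 (steps 0 through 66)
Vars per step = 48
Total = 48 * 67 = 3216

3216


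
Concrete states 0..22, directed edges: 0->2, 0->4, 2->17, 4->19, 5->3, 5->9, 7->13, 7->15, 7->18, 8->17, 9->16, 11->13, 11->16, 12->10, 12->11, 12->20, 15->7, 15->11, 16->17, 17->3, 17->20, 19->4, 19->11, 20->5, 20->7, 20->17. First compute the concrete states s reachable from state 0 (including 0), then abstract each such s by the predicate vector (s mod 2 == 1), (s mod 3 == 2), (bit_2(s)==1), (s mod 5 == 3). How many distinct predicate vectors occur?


BFS from 0:
Concrete reachable: {0, 2, 3, 4, 5, 7, 9, 11, 13, 15, 16, 17, 18, 19, 20}
Abstract via predicates (s mod 2 == 1), (s mod 3 == 2), (bit_2(s)==1), (s mod 5 == 3):
  (0,0,0,0) <- {0, 16}
  (0,0,0,1) <- {18}
  (0,0,1,0) <- {4}
  (0,1,0,0) <- {2}
  (0,1,1,0) <- {20}
  (1,0,0,0) <- {9, 19}
  (1,0,0,1) <- {3}
  (1,0,1,0) <- {7, 15}
  (1,0,1,1) <- {13}
  (1,1,0,0) <- {11, 17}
  (1,1,1,0) <- {5}
Distinct abstract states = 11

11


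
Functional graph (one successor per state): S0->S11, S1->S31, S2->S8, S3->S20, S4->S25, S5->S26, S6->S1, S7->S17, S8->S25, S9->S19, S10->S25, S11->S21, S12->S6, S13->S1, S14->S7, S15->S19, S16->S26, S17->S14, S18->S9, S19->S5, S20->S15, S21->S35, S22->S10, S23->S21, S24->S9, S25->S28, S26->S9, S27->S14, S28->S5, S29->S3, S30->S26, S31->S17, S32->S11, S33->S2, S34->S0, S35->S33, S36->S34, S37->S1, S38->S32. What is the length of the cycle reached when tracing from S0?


Trace from S0 until a state repeats:
  S0 -> S11 -> S21 -> S35 -> S33 -> S2 -> S8 -> S25 -> S28 -> S5 -> S26 -> S9 -> S19 -> S5
S5 first seen at step 9, revisited at step 13.
Cycle length = 13 - 9 = 4

4


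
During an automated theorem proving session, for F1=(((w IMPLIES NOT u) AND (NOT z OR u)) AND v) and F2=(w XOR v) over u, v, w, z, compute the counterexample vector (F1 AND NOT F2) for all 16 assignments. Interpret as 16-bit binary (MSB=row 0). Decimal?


F1 = (((w IMPLIES NOT u) AND (NOT z OR u)) AND v)
F2 = (w XOR v)
Counterexample to F1=>F2 is where F1=1 and F2=0.
Evaluate each row (bits = u,v,w,z, MSB first):
  row 0 [0000]: F1=0 F2=0 -> F1&~F2 -> 0
  row 1 [0001]: F1=0 F2=0 -> F1&~F2 -> 0
  row 2 [0010]: F1=0 F2=1 -> F1&~F2 -> 0
  row 3 [0011]: F1=0 F2=1 -> F1&~F2 -> 0
  row 4 [0100]: F1=1 F2=1 -> F1&~F2 -> 0
  row 5 [0101]: F1=0 F2=1 -> F1&~F2 -> 0
  row 6 [0110]: F1=1 F2=0 -> F1&~F2 -> 1
  row 7 [0111]: F1=0 F2=0 -> F1&~F2 -> 0
  row 8 [1000]: F1=0 F2=0 -> F1&~F2 -> 0
  row 9 [1001]: F1=0 F2=0 -> F1&~F2 -> 0
  row 10 [1010]: F1=0 F2=1 -> F1&~F2 -> 0
  row 11 [1011]: F1=0 F2=1 -> F1&~F2 -> 0
  row 12 [1100]: F1=1 F2=1 -> F1&~F2 -> 0
  row 13 [1101]: F1=1 F2=1 -> F1&~F2 -> 0
  row 14 [1110]: F1=0 F2=0 -> F1&~F2 -> 0
  row 15 [1111]: F1=0 F2=0 -> F1&~F2 -> 0
Full result column, 4 rows per line (u,v fixed per line; w,z runs 00..11 left to right):
  rows 0-3 [u,v=00]: 0000  = hex 0
  rows 4-7 [u,v=01]: 0010  = hex 2
  rows 8-11 [u,v=10]: 0000  = hex 0
  rows 12-15 [u,v=11]: 0000  = hex 0
Counterexample vector (row 0 .. row 15) = 0000001000000000
Output column grouped in 4s = 0000 0010 0000 0000 = 0x0200
Convert to decimal digit by digit (value = value*16 + digit):
  0 -> 0
  0*16 + 2 = 2
  2*16 + 0 = 32
  32*16 + 0 = 512
Decimal = 512

512


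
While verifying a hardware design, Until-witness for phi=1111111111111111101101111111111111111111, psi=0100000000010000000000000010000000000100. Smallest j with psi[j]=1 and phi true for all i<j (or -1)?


(phi U psi) at 0: need smallest j with psi[j]=1 and phi[i]=1 for all i in [0,j).
Scan from step 0:
  step 0: phi=1, psi=0 -> continue
  step 1: psi=1 and phi held for [0,1) -> witness found
Witness step = 1

1


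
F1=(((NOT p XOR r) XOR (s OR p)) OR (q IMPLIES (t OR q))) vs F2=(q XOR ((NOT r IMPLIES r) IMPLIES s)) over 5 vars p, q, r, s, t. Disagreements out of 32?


F1 = (((NOT p XOR r) XOR (s OR p)) OR (q IMPLIES (t OR q)))
F2 = (q XOR ((NOT r IMPLIES r) IMPLIES s))
Evaluate both on each of 32 rows (bits = p,q,r,s,t):
  row 0 [00000]: F1=1 F2=1 -> 0
  row 1 [00001]: F1=1 F2=1 -> 0
  row 2 [00010]: F1=1 F2=1 -> 0
  row 3 [00011]: F1=1 F2=1 -> 0
  row 4 [00100]: F1=1 F2=0 (differ) -> 1
  row 5 [00101]: F1=1 F2=0 (differ) -> 1
  row 6 [00110]: F1=1 F2=1 -> 0
  row 7 [00111]: F1=1 F2=1 -> 0
  row 8 [01000]: F1=1 F2=0 (differ) -> 1
  row 9 [01001]: F1=1 F2=0 (differ) -> 1
  row 10 [01010]: F1=1 F2=0 (differ) -> 1
  row 11 [01011]: F1=1 F2=0 (differ) -> 1
  row 12 [01100]: F1=1 F2=1 -> 0
  row 13 [01101]: F1=1 F2=1 -> 0
  row 14 [01110]: F1=1 F2=0 (differ) -> 1
  row 15 [01111]: F1=1 F2=0 (differ) -> 1
  row 16 [10000]: F1=1 F2=1 -> 0
  row 17 [10001]: F1=1 F2=1 -> 0
  row 18 [10010]: F1=1 F2=1 -> 0
  row 19 [10011]: F1=1 F2=1 -> 0
  row 20 [10100]: F1=1 F2=0 (differ) -> 1
  row 21 [10101]: F1=1 F2=0 (differ) -> 1
  row 22 [10110]: F1=1 F2=1 -> 0
  row 23 [10111]: F1=1 F2=1 -> 0
  row 24 [11000]: F1=1 F2=0 (differ) -> 1
  row 25 [11001]: F1=1 F2=0 (differ) -> 1
  row 26 [11010]: F1=1 F2=0 (differ) -> 1
  row 27 [11011]: F1=1 F2=0 (differ) -> 1
  row 28 [11100]: F1=1 F2=1 -> 0
  row 29 [11101]: F1=1 F2=1 -> 0
  row 30 [11110]: F1=1 F2=0 (differ) -> 1
  row 31 [11111]: F1=1 F2=0 (differ) -> 1
Full result column, 8 rows per line (p,q fixed per line; r,s,t runs 000..111 left to right):
  rows 0-7 [p,q=00]: 00001100  (ones: 2)
  rows 8-15 [p,q=01]: 11110011  (ones: 6)
  rows 16-23 [p,q=10]: 00001100  (ones: 2)
  rows 24-31 [p,q=11]: 11110011  (ones: 6)
Disagreements = 2+6+2+6 = 16

16


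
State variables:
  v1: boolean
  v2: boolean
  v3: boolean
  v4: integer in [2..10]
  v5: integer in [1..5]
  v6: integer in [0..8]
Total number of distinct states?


State space = product of domain sizes of all variables.
Domain sizes:
  v1 (boolean): 2
  v2 (boolean): 2
  v3 (boolean): 2
  v4 (integer in [2..10]): 9
  v5 (integer in [1..5]): 5
  v6 (integer in [0..8]): 9
Product = 2 * 2 * 2 * 9 * 5 * 9 = 3240

3240


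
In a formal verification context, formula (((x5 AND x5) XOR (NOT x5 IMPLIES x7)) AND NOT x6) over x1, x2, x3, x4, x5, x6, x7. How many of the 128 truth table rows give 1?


Formula: (((x5 AND x5) XOR (NOT x5 IMPLIES x7)) AND NOT x6) over 7 vars (128 rows)
Evaluate each row (x1, x2, x3, x4, x5, x6, x7 as bits, MSB first):
  row 0 [0000000]: (((0 AND 0) XOR (NOT 0 IMPLIES 0)) AND NOT 0) -> 0
  row 1 [0000001]: (((0 AND 0) XOR (NOT 0 IMPLIES 1)) AND NOT 0) -> 1
  row 2 [0000010]: (((0 AND 0) XOR (NOT 0 IMPLIES 0)) AND NOT 1) -> 0
  row 3 [0000011]: (((0 AND 0) XOR (NOT 0 IMPLIES 1)) AND NOT 1) -> 0
  row 4 [0000100]: (((1 AND 1) XOR (NOT 1 IMPLIES 0)) AND NOT 0) -> 0
  (every remaining row is evaluated the same way; all 128 results are listed next)
Full result column, 8 rows per line (x1,x2,x3,x4 fixed per line; x5,x6,x7 runs 000..111 left to right):
  rows 0-7 [x1,x2,x3,x4=0000]: 01000000  (ones: 1)
  rows 8-15 [x1,x2,x3,x4=0001]: 01000000  (ones: 1)
  rows 16-23 [x1,x2,x3,x4=0010]: 01000000  (ones: 1)
  rows 24-31 [x1,x2,x3,x4=0011]: 01000000  (ones: 1)
  rows 32-39 [x1,x2,x3,x4=0100]: 01000000  (ones: 1)
  rows 40-47 [x1,x2,x3,x4=0101]: 01000000  (ones: 1)
  rows 48-55 [x1,x2,x3,x4=0110]: 01000000  (ones: 1)
  rows 56-63 [x1,x2,x3,x4=0111]: 01000000  (ones: 1)
  rows 64-71 [x1,x2,x3,x4=1000]: 01000000  (ones: 1)
  rows 72-79 [x1,x2,x3,x4=1001]: 01000000  (ones: 1)
  rows 80-87 [x1,x2,x3,x4=1010]: 01000000  (ones: 1)
  rows 88-95 [x1,x2,x3,x4=1011]: 01000000  (ones: 1)
  rows 96-103 [x1,x2,x3,x4=1100]: 01000000  (ones: 1)
  rows 104-111 [x1,x2,x3,x4=1101]: 01000000  (ones: 1)
  rows 112-119 [x1,x2,x3,x4=1110]: 01000000  (ones: 1)
  rows 120-127 [x1,x2,x3,x4=1111]: 01000000  (ones: 1)
Count of 1-rows = 1+1+1+1+1+1+1+1+1+1+1+1+1+1+1+1 = 16

16


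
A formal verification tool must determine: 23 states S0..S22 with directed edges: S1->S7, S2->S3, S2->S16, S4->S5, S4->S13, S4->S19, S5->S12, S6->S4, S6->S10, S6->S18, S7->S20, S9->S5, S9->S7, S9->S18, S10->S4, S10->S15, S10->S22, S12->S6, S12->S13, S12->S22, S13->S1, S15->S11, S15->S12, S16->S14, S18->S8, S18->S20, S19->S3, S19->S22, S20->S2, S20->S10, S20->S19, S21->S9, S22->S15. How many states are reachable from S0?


BFS from S0:
  layer 0: {S0}
Reachable set: {S0}
Count = 1

1


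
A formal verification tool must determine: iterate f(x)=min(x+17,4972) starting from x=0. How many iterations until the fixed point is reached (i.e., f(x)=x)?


Step 1: x=0, cap=4972, increment=17
Step 2: x grows by 17 each step until capped at 4972; fixed point is x=4972
Step 3: iterations = ceil(4972/17) = 293

293


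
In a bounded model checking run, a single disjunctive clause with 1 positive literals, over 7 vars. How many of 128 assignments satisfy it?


Step 1: Total=2^7=128
Step 2: Unsat when all 1 false: 2^6=64
Step 3: Sat=128-64=64

64


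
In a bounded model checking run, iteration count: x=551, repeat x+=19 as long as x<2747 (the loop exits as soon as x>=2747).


Step 1: x goes from 551 toward 2747 by 19; the body runs while x<2747, so iterations = ceil((bound-start)/step)
Step 2: Distance=2196
Step 3: ceil(2196/19)=116

116


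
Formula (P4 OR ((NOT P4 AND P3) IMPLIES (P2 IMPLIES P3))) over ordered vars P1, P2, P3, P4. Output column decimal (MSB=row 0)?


Formula: (P4 OR ((NOT P4 AND P3) IMPLIES (P2 IMPLIES P3))) over P1, P2, P3, P4 (16 rows)
Evaluate each row (bits = P1,P2,P3,P4, MSB first):
  row 0 [0000]: (0 OR ((NOT 0 AND 0) IMPLIES (0 IMPLIES 0))) -> 1
  row 1 [0001]: (1 OR ((NOT 1 AND 0) IMPLIES (0 IMPLIES 0))) -> 1
  row 2 [0010]: (0 OR ((NOT 0 AND 1) IMPLIES (0 IMPLIES 1))) -> 1
  row 3 [0011]: (1 OR ((NOT 1 AND 1) IMPLIES (0 IMPLIES 1))) -> 1
  row 4 [0100]: (0 OR ((NOT 0 AND 0) IMPLIES (1 IMPLIES 0))) -> 1
  row 5 [0101]: (1 OR ((NOT 1 AND 0) IMPLIES (1 IMPLIES 0))) -> 1
  row 6 [0110]: (0 OR ((NOT 0 AND 1) IMPLIES (1 IMPLIES 1))) -> 1
  row 7 [0111]: (1 OR ((NOT 1 AND 1) IMPLIES (1 IMPLIES 1))) -> 1
  row 8 [1000]: (0 OR ((NOT 0 AND 0) IMPLIES (0 IMPLIES 0))) -> 1
  row 9 [1001]: (1 OR ((NOT 1 AND 0) IMPLIES (0 IMPLIES 0))) -> 1
  row 10 [1010]: (0 OR ((NOT 0 AND 1) IMPLIES (0 IMPLIES 1))) -> 1
  row 11 [1011]: (1 OR ((NOT 1 AND 1) IMPLIES (0 IMPLIES 1))) -> 1
  row 12 [1100]: (0 OR ((NOT 0 AND 0) IMPLIES (1 IMPLIES 0))) -> 1
  row 13 [1101]: (1 OR ((NOT 1 AND 0) IMPLIES (1 IMPLIES 0))) -> 1
  row 14 [1110]: (0 OR ((NOT 0 AND 1) IMPLIES (1 IMPLIES 1))) -> 1
  row 15 [1111]: (1 OR ((NOT 1 AND 1) IMPLIES (1 IMPLIES 1))) -> 1
Full result column, 4 rows per line (P1,P2 fixed per line; P3,P4 runs 00..11 left to right):
  rows 0-3 [P1,P2=00]: 1111  = hex F
  rows 4-7 [P1,P2=01]: 1111  = hex F
  rows 8-11 [P1,P2=10]: 1111  = hex F
  rows 12-15 [P1,P2=11]: 1111  = hex F
Output column (row 0 .. row 15) = 1111111111111111
Output column grouped in 4s = 1111 1111 1111 1111 = 0xFFFF
Convert to decimal digit by digit (value = value*16 + digit):
  F -> 15
  15*16 + 15 (F) = 255
  255*16 + 15 (F) = 4095
  4095*16 + 15 (F) = 65535
Decimal = 65535

65535


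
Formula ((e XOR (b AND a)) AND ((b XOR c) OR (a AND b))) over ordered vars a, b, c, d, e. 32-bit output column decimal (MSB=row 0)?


Formula: ((e XOR (b AND a)) AND ((b XOR c) OR (a AND b))) over a, b, c, d, e (32 rows)
Evaluate each row (bits = a,b,c,d,e, MSB first):
  row 0 [00000]: ((0 XOR (0 AND 0)) AND ((0 XOR 0) OR (0 AND 0))) -> 0
  row 1 [00001]: ((1 XOR (0 AND 0)) AND ((0 XOR 0) OR (0 AND 0))) -> 0
  row 2 [00010]: ((0 XOR (0 AND 0)) AND ((0 XOR 0) OR (0 AND 0))) -> 0
  row 3 [00011]: ((1 XOR (0 AND 0)) AND ((0 XOR 0) OR (0 AND 0))) -> 0
  row 4 [00100]: ((0 XOR (0 AND 0)) AND ((0 XOR 1) OR (0 AND 0))) -> 0
  row 5 [00101]: ((1 XOR (0 AND 0)) AND ((0 XOR 1) OR (0 AND 0))) -> 1
  row 6 [00110]: ((0 XOR (0 AND 0)) AND ((0 XOR 1) OR (0 AND 0))) -> 0
  row 7 [00111]: ((1 XOR (0 AND 0)) AND ((0 XOR 1) OR (0 AND 0))) -> 1
  row 8 [01000]: ((0 XOR (1 AND 0)) AND ((1 XOR 0) OR (0 AND 1))) -> 0
  row 9 [01001]: ((1 XOR (1 AND 0)) AND ((1 XOR 0) OR (0 AND 1))) -> 1
  row 10 [01010]: ((0 XOR (1 AND 0)) AND ((1 XOR 0) OR (0 AND 1))) -> 0
  row 11 [01011]: ((1 XOR (1 AND 0)) AND ((1 XOR 0) OR (0 AND 1))) -> 1
  row 12 [01100]: ((0 XOR (1 AND 0)) AND ((1 XOR 1) OR (0 AND 1))) -> 0
  row 13 [01101]: ((1 XOR (1 AND 0)) AND ((1 XOR 1) OR (0 AND 1))) -> 0
  row 14 [01110]: ((0 XOR (1 AND 0)) AND ((1 XOR 1) OR (0 AND 1))) -> 0
  row 15 [01111]: ((1 XOR (1 AND 0)) AND ((1 XOR 1) OR (0 AND 1))) -> 0
  row 16 [10000]: ((0 XOR (0 AND 1)) AND ((0 XOR 0) OR (1 AND 0))) -> 0
  row 17 [10001]: ((1 XOR (0 AND 1)) AND ((0 XOR 0) OR (1 AND 0))) -> 0
  row 18 [10010]: ((0 XOR (0 AND 1)) AND ((0 XOR 0) OR (1 AND 0))) -> 0
  row 19 [10011]: ((1 XOR (0 AND 1)) AND ((0 XOR 0) OR (1 AND 0))) -> 0
  row 20 [10100]: ((0 XOR (0 AND 1)) AND ((0 XOR 1) OR (1 AND 0))) -> 0
  row 21 [10101]: ((1 XOR (0 AND 1)) AND ((0 XOR 1) OR (1 AND 0))) -> 1
  row 22 [10110]: ((0 XOR (0 AND 1)) AND ((0 XOR 1) OR (1 AND 0))) -> 0
  row 23 [10111]: ((1 XOR (0 AND 1)) AND ((0 XOR 1) OR (1 AND 0))) -> 1
  row 24 [11000]: ((0 XOR (1 AND 1)) AND ((1 XOR 0) OR (1 AND 1))) -> 1
  row 25 [11001]: ((1 XOR (1 AND 1)) AND ((1 XOR 0) OR (1 AND 1))) -> 0
  row 26 [11010]: ((0 XOR (1 AND 1)) AND ((1 XOR 0) OR (1 AND 1))) -> 1
  row 27 [11011]: ((1 XOR (1 AND 1)) AND ((1 XOR 0) OR (1 AND 1))) -> 0
  row 28 [11100]: ((0 XOR (1 AND 1)) AND ((1 XOR 1) OR (1 AND 1))) -> 1
  row 29 [11101]: ((1 XOR (1 AND 1)) AND ((1 XOR 1) OR (1 AND 1))) -> 0
  row 30 [11110]: ((0 XOR (1 AND 1)) AND ((1 XOR 1) OR (1 AND 1))) -> 1
  row 31 [11111]: ((1 XOR (1 AND 1)) AND ((1 XOR 1) OR (1 AND 1))) -> 0
Full result column, 4 rows per line (a,b,c fixed per line; d,e runs 00..11 left to right):
  rows 0-3 [a,b,c=000]: 0000  = hex 0
  rows 4-7 [a,b,c=001]: 0101  = hex 5
  rows 8-11 [a,b,c=010]: 0101  = hex 5
  rows 12-15 [a,b,c=011]: 0000  = hex 0
  rows 16-19 [a,b,c=100]: 0000  = hex 0
  rows 20-23 [a,b,c=101]: 0101  = hex 5
  rows 24-27 [a,b,c=110]: 1010  = hex A
  rows 28-31 [a,b,c=111]: 1010  = hex A
Output column (row 0 .. row 31) = 00000101010100000000010110101010
Output column grouped in 4s = 0000 0101 0101 0000 0000 0101 1010 1010 = 0x055005AA
Convert to decimal digit by digit (value = value*16 + digit):
  0 -> 0
  0*16 + 5 = 5
  5*16 + 5 = 85
  85*16 + 0 = 1360
  1360*16 + 0 = 21760
  21760*16 + 5 = 348165
  348165*16 + 10 (A) = 5570650
  5570650*16 + 10 (A) = 89130410
Decimal = 89130410

89130410


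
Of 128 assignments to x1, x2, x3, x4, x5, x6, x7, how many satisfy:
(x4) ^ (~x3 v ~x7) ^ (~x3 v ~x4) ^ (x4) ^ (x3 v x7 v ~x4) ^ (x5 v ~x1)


CNF with 6 clauses over 7 vars (128 assignments).
An assignment satisfies CNF iff every clause has >=1 true literal.
Check each row (bits = x1,x2,x3,x4,x5,x6,x7; clause T/F shown):
  row 0 [0000000]: clauses=FTTFTT -> 0
  row 1 [0000001]: clauses=FTTFTT -> 0
  row 2 [0000010]: clauses=FTTFTT -> 0
  row 3 [0000011]: clauses=FTTFTT -> 0
  row 4 [0000100]: clauses=FTTFTT -> 0
  (every remaining row is evaluated the same way; all 128 results are listed next)
Full result column, 8 rows per line (x1,x2,x3,x4 fixed per line; x5,x6,x7 runs 000..111 left to right):
  rows 0-7 [x1,x2,x3,x4=0000]: 00000000  (ones: 0)
  rows 8-15 [x1,x2,x3,x4=0001]: 01010101  (ones: 4)
  rows 16-23 [x1,x2,x3,x4=0010]: 00000000  (ones: 0)
  rows 24-31 [x1,x2,x3,x4=0011]: 00000000  (ones: 0)
  rows 32-39 [x1,x2,x3,x4=0100]: 00000000  (ones: 0)
  rows 40-47 [x1,x2,x3,x4=0101]: 01010101  (ones: 4)
  rows 48-55 [x1,x2,x3,x4=0110]: 00000000  (ones: 0)
  rows 56-63 [x1,x2,x3,x4=0111]: 00000000  (ones: 0)
  rows 64-71 [x1,x2,x3,x4=1000]: 00000000  (ones: 0)
  rows 72-79 [x1,x2,x3,x4=1001]: 00000101  (ones: 2)
  rows 80-87 [x1,x2,x3,x4=1010]: 00000000  (ones: 0)
  rows 88-95 [x1,x2,x3,x4=1011]: 00000000  (ones: 0)
  rows 96-103 [x1,x2,x3,x4=1100]: 00000000  (ones: 0)
  rows 104-111 [x1,x2,x3,x4=1101]: 00000101  (ones: 2)
  rows 112-119 [x1,x2,x3,x4=1110]: 00000000  (ones: 0)
  rows 120-127 [x1,x2,x3,x4=1111]: 00000000  (ones: 0)
Satisfying assignments = 0+4+0+0+0+4+0+0+0+2+0+0+0+2+0+0 = 12

12


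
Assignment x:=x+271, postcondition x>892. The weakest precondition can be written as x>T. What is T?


Formula: wp(x:=E, P) = P[E/x] (substitute E for x in postcondition)
Step 1: Postcondition: x>892
Step 2: Substitute x+271 for x: x+271>892
Step 3: Solve for x: x > 892-271 = 621

621


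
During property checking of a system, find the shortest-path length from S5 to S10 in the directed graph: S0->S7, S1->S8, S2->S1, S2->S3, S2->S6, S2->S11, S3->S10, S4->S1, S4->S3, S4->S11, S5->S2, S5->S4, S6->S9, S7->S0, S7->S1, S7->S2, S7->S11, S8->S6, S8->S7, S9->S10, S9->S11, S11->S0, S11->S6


BFS layer-by-layer from S5:
  dist 0: {S5}
  dist 1: {S2, S4}
  dist 2: {S1, S3, S6, S11}
  dist 3: {S0, S8, S9, S10}
  -> S10 reached at distance 3
Shortest path length = 3

3


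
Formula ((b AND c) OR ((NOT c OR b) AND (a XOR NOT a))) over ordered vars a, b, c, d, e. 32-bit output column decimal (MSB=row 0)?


Formula: ((b AND c) OR ((NOT c OR b) AND (a XOR NOT a))) over a, b, c, d, e (32 rows)
Evaluate each row (bits = a,b,c,d,e, MSB first):
  row 0 [00000]: ((0 AND 0) OR ((NOT 0 OR 0) AND (0 XOR NOT 0))) -> 1
  row 1 [00001]: ((0 AND 0) OR ((NOT 0 OR 0) AND (0 XOR NOT 0))) -> 1
  row 2 [00010]: ((0 AND 0) OR ((NOT 0 OR 0) AND (0 XOR NOT 0))) -> 1
  row 3 [00011]: ((0 AND 0) OR ((NOT 0 OR 0) AND (0 XOR NOT 0))) -> 1
  row 4 [00100]: ((0 AND 1) OR ((NOT 1 OR 0) AND (0 XOR NOT 0))) -> 0
  row 5 [00101]: ((0 AND 1) OR ((NOT 1 OR 0) AND (0 XOR NOT 0))) -> 0
  row 6 [00110]: ((0 AND 1) OR ((NOT 1 OR 0) AND (0 XOR NOT 0))) -> 0
  row 7 [00111]: ((0 AND 1) OR ((NOT 1 OR 0) AND (0 XOR NOT 0))) -> 0
  row 8 [01000]: ((1 AND 0) OR ((NOT 0 OR 1) AND (0 XOR NOT 0))) -> 1
  row 9 [01001]: ((1 AND 0) OR ((NOT 0 OR 1) AND (0 XOR NOT 0))) -> 1
  row 10 [01010]: ((1 AND 0) OR ((NOT 0 OR 1) AND (0 XOR NOT 0))) -> 1
  row 11 [01011]: ((1 AND 0) OR ((NOT 0 OR 1) AND (0 XOR NOT 0))) -> 1
  row 12 [01100]: ((1 AND 1) OR ((NOT 1 OR 1) AND (0 XOR NOT 0))) -> 1
  row 13 [01101]: ((1 AND 1) OR ((NOT 1 OR 1) AND (0 XOR NOT 0))) -> 1
  row 14 [01110]: ((1 AND 1) OR ((NOT 1 OR 1) AND (0 XOR NOT 0))) -> 1
  row 15 [01111]: ((1 AND 1) OR ((NOT 1 OR 1) AND (0 XOR NOT 0))) -> 1
  row 16 [10000]: ((0 AND 0) OR ((NOT 0 OR 0) AND (1 XOR NOT 1))) -> 1
  row 17 [10001]: ((0 AND 0) OR ((NOT 0 OR 0) AND (1 XOR NOT 1))) -> 1
  row 18 [10010]: ((0 AND 0) OR ((NOT 0 OR 0) AND (1 XOR NOT 1))) -> 1
  row 19 [10011]: ((0 AND 0) OR ((NOT 0 OR 0) AND (1 XOR NOT 1))) -> 1
  row 20 [10100]: ((0 AND 1) OR ((NOT 1 OR 0) AND (1 XOR NOT 1))) -> 0
  row 21 [10101]: ((0 AND 1) OR ((NOT 1 OR 0) AND (1 XOR NOT 1))) -> 0
  row 22 [10110]: ((0 AND 1) OR ((NOT 1 OR 0) AND (1 XOR NOT 1))) -> 0
  row 23 [10111]: ((0 AND 1) OR ((NOT 1 OR 0) AND (1 XOR NOT 1))) -> 0
  row 24 [11000]: ((1 AND 0) OR ((NOT 0 OR 1) AND (1 XOR NOT 1))) -> 1
  row 25 [11001]: ((1 AND 0) OR ((NOT 0 OR 1) AND (1 XOR NOT 1))) -> 1
  row 26 [11010]: ((1 AND 0) OR ((NOT 0 OR 1) AND (1 XOR NOT 1))) -> 1
  row 27 [11011]: ((1 AND 0) OR ((NOT 0 OR 1) AND (1 XOR NOT 1))) -> 1
  row 28 [11100]: ((1 AND 1) OR ((NOT 1 OR 1) AND (1 XOR NOT 1))) -> 1
  row 29 [11101]: ((1 AND 1) OR ((NOT 1 OR 1) AND (1 XOR NOT 1))) -> 1
  row 30 [11110]: ((1 AND 1) OR ((NOT 1 OR 1) AND (1 XOR NOT 1))) -> 1
  row 31 [11111]: ((1 AND 1) OR ((NOT 1 OR 1) AND (1 XOR NOT 1))) -> 1
Full result column, 4 rows per line (a,b,c fixed per line; d,e runs 00..11 left to right):
  rows 0-3 [a,b,c=000]: 1111  = hex F
  rows 4-7 [a,b,c=001]: 0000  = hex 0
  rows 8-11 [a,b,c=010]: 1111  = hex F
  rows 12-15 [a,b,c=011]: 1111  = hex F
  rows 16-19 [a,b,c=100]: 1111  = hex F
  rows 20-23 [a,b,c=101]: 0000  = hex 0
  rows 24-27 [a,b,c=110]: 1111  = hex F
  rows 28-31 [a,b,c=111]: 1111  = hex F
Output column (row 0 .. row 31) = 11110000111111111111000011111111
Output column grouped in 4s = 1111 0000 1111 1111 1111 0000 1111 1111 = 0xF0FFF0FF
Convert to decimal digit by digit (value = value*16 + digit):
  F -> 15
  15*16 + 0 = 240
  240*16 + 15 (F) = 3855
  3855*16 + 15 (F) = 61695
  61695*16 + 15 (F) = 987135
  987135*16 + 0 = 15794160
  15794160*16 + 15 (F) = 252706575
  252706575*16 + 15 (F) = 4043305215
Decimal = 4043305215

4043305215


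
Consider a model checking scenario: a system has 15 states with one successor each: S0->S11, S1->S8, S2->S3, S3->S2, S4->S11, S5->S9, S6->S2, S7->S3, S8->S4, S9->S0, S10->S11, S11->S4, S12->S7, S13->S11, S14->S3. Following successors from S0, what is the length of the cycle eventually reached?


Trace from S0 until a state repeats:
  S0 -> S11 -> S4 -> S11
S11 first seen at step 1, revisited at step 3.
Cycle length = 3 - 1 = 2

2


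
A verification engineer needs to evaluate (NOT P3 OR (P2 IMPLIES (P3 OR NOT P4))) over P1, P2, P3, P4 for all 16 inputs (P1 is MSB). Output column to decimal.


Formula: (NOT P3 OR (P2 IMPLIES (P3 OR NOT P4))) over P1, P2, P3, P4 (16 rows)
Evaluate each row (bits = P1,P2,P3,P4, MSB first):
  row 0 [0000]: (NOT 0 OR (0 IMPLIES (0 OR NOT 0))) -> 1
  row 1 [0001]: (NOT 0 OR (0 IMPLIES (0 OR NOT 1))) -> 1
  row 2 [0010]: (NOT 1 OR (0 IMPLIES (1 OR NOT 0))) -> 1
  row 3 [0011]: (NOT 1 OR (0 IMPLIES (1 OR NOT 1))) -> 1
  row 4 [0100]: (NOT 0 OR (1 IMPLIES (0 OR NOT 0))) -> 1
  row 5 [0101]: (NOT 0 OR (1 IMPLIES (0 OR NOT 1))) -> 1
  row 6 [0110]: (NOT 1 OR (1 IMPLIES (1 OR NOT 0))) -> 1
  row 7 [0111]: (NOT 1 OR (1 IMPLIES (1 OR NOT 1))) -> 1
  row 8 [1000]: (NOT 0 OR (0 IMPLIES (0 OR NOT 0))) -> 1
  row 9 [1001]: (NOT 0 OR (0 IMPLIES (0 OR NOT 1))) -> 1
  row 10 [1010]: (NOT 1 OR (0 IMPLIES (1 OR NOT 0))) -> 1
  row 11 [1011]: (NOT 1 OR (0 IMPLIES (1 OR NOT 1))) -> 1
  row 12 [1100]: (NOT 0 OR (1 IMPLIES (0 OR NOT 0))) -> 1
  row 13 [1101]: (NOT 0 OR (1 IMPLIES (0 OR NOT 1))) -> 1
  row 14 [1110]: (NOT 1 OR (1 IMPLIES (1 OR NOT 0))) -> 1
  row 15 [1111]: (NOT 1 OR (1 IMPLIES (1 OR NOT 1))) -> 1
Full result column, 4 rows per line (P1,P2 fixed per line; P3,P4 runs 00..11 left to right):
  rows 0-3 [P1,P2=00]: 1111  = hex F
  rows 4-7 [P1,P2=01]: 1111  = hex F
  rows 8-11 [P1,P2=10]: 1111  = hex F
  rows 12-15 [P1,P2=11]: 1111  = hex F
Output column (row 0 .. row 15) = 1111111111111111
Output column grouped in 4s = 1111 1111 1111 1111 = 0xFFFF
Convert to decimal digit by digit (value = value*16 + digit):
  F -> 15
  15*16 + 15 (F) = 255
  255*16 + 15 (F) = 4095
  4095*16 + 15 (F) = 65535
Decimal = 65535

65535


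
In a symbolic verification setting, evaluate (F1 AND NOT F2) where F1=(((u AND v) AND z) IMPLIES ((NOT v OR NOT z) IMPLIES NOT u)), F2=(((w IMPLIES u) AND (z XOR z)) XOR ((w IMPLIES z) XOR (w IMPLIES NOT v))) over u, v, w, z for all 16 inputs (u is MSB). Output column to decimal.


F1 = (((u AND v) AND z) IMPLIES ((NOT v OR NOT z) IMPLIES NOT u))
F2 = (((w IMPLIES u) AND (z XOR z)) XOR ((w IMPLIES z) XOR (w IMPLIES NOT v)))
Counterexample to F1=>F2 is where F1=1 and F2=0.
Evaluate each row (bits = u,v,w,z, MSB first):
  row 0 [0000]: F1=1 F2=0 -> F1&~F2 -> 1
  row 1 [0001]: F1=1 F2=0 -> F1&~F2 -> 1
  row 2 [0010]: F1=1 F2=1 -> F1&~F2 -> 0
  row 3 [0011]: F1=1 F2=0 -> F1&~F2 -> 1
  row 4 [0100]: F1=1 F2=0 -> F1&~F2 -> 1
  row 5 [0101]: F1=1 F2=0 -> F1&~F2 -> 1
  row 6 [0110]: F1=1 F2=0 -> F1&~F2 -> 1
  row 7 [0111]: F1=1 F2=1 -> F1&~F2 -> 0
  row 8 [1000]: F1=1 F2=0 -> F1&~F2 -> 1
  row 9 [1001]: F1=1 F2=0 -> F1&~F2 -> 1
  row 10 [1010]: F1=1 F2=1 -> F1&~F2 -> 0
  row 11 [1011]: F1=1 F2=0 -> F1&~F2 -> 1
  row 12 [1100]: F1=1 F2=0 -> F1&~F2 -> 1
  row 13 [1101]: F1=1 F2=0 -> F1&~F2 -> 1
  row 14 [1110]: F1=1 F2=0 -> F1&~F2 -> 1
  row 15 [1111]: F1=1 F2=1 -> F1&~F2 -> 0
Full result column, 4 rows per line (u,v fixed per line; w,z runs 00..11 left to right):
  rows 0-3 [u,v=00]: 1101  = hex D
  rows 4-7 [u,v=01]: 1110  = hex E
  rows 8-11 [u,v=10]: 1101  = hex D
  rows 12-15 [u,v=11]: 1110  = hex E
Counterexample vector (row 0 .. row 15) = 1101111011011110
Output column grouped in 4s = 1101 1110 1101 1110 = 0xDEDE
Convert to decimal digit by digit (value = value*16 + digit):
  D -> 13
  13*16 + 14 (E) = 222
  222*16 + 13 (D) = 3565
  3565*16 + 14 (E) = 57054
Decimal = 57054

57054


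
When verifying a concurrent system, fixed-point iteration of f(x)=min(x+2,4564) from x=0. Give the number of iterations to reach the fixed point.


Step 1: x=0, cap=4564, increment=2
Step 2: x grows by 2 each step until capped at 4564; fixed point is x=4564
Step 3: iterations = ceil(4564/2) = 2282

2282


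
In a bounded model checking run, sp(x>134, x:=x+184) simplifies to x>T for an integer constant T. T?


Formula: sp(P, x:=E) = exists old_x. (x = E[old_x/x]) AND P[old_x/x] (old_x is the value of x before the assignment; eliminate old_x by solving x = E[old_x/x] for old_x)
Step 1: Precondition P: x>134, i.e. old_x > 134
Step 2: Assignment gives x = old_x + 184, so old_x = x - 184
Step 3: Substitute into P: x - 184 > 134
Step 4: Simplify: x > 134+184 = 318

318


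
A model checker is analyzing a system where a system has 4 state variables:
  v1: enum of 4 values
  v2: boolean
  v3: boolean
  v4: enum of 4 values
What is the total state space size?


State space = product of domain sizes of all variables.
Domain sizes:
  v1 (enum of 4 values): 4
  v2 (boolean): 2
  v3 (boolean): 2
  v4 (enum of 4 values): 4
Product = 4 * 2 * 2 * 4 = 64

64


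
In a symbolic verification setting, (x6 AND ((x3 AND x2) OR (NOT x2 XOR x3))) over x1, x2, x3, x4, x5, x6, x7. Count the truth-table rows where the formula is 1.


Formula: (x6 AND ((x3 AND x2) OR (NOT x2 XOR x3))) over 7 vars (128 rows)
Evaluate each row (x1, x2, x3, x4, x5, x6, x7 as bits, MSB first):
  row 0 [0000000]: (0 AND ((0 AND 0) OR (NOT 0 XOR 0))) -> 0
  row 1 [0000001]: (0 AND ((0 AND 0) OR (NOT 0 XOR 0))) -> 0
  row 2 [0000010]: (1 AND ((0 AND 0) OR (NOT 0 XOR 0))) -> 1
  row 3 [0000011]: (1 AND ((0 AND 0) OR (NOT 0 XOR 0))) -> 1
  row 4 [0000100]: (0 AND ((0 AND 0) OR (NOT 0 XOR 0))) -> 0
  (every remaining row is evaluated the same way; all 128 results are listed next)
Full result column, 8 rows per line (x1,x2,x3,x4 fixed per line; x5,x6,x7 runs 000..111 left to right):
  rows 0-7 [x1,x2,x3,x4=0000]: 00110011  (ones: 4)
  rows 8-15 [x1,x2,x3,x4=0001]: 00110011  (ones: 4)
  rows 16-23 [x1,x2,x3,x4=0010]: 00000000  (ones: 0)
  rows 24-31 [x1,x2,x3,x4=0011]: 00000000  (ones: 0)
  rows 32-39 [x1,x2,x3,x4=0100]: 00000000  (ones: 0)
  rows 40-47 [x1,x2,x3,x4=0101]: 00000000  (ones: 0)
  rows 48-55 [x1,x2,x3,x4=0110]: 00110011  (ones: 4)
  rows 56-63 [x1,x2,x3,x4=0111]: 00110011  (ones: 4)
  rows 64-71 [x1,x2,x3,x4=1000]: 00110011  (ones: 4)
  rows 72-79 [x1,x2,x3,x4=1001]: 00110011  (ones: 4)
  rows 80-87 [x1,x2,x3,x4=1010]: 00000000  (ones: 0)
  rows 88-95 [x1,x2,x3,x4=1011]: 00000000  (ones: 0)
  rows 96-103 [x1,x2,x3,x4=1100]: 00000000  (ones: 0)
  rows 104-111 [x1,x2,x3,x4=1101]: 00000000  (ones: 0)
  rows 112-119 [x1,x2,x3,x4=1110]: 00110011  (ones: 4)
  rows 120-127 [x1,x2,x3,x4=1111]: 00110011  (ones: 4)
Count of 1-rows = 4+4+0+0+0+0+4+4+4+4+0+0+0+0+4+4 = 32

32


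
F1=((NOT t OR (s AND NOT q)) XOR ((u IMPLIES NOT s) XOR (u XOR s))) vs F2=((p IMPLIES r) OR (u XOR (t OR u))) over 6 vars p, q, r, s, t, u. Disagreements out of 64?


F1 = ((NOT t OR (s AND NOT q)) XOR ((u IMPLIES NOT s) XOR (u XOR s)))
F2 = ((p IMPLIES r) OR (u XOR (t OR u)))
Evaluate both on each of 64 rows (bits = p,q,r,s,t,u):
  row 0 [000000]: F1=0 F2=1 (differ) -> 1
  row 1 [000001]: F1=1 F2=1 -> 0
  row 2 [000010]: F1=1 F2=1 -> 0
  row 3 [000011]: F1=0 F2=1 (differ) -> 1
  row 4 [000100]: F1=1 F2=1 -> 0
  (every remaining row is evaluated the same way; all 64 results are listed next)
Full result column, 8 rows per line (p,q,r fixed per line; s,t,u runs 000..111 left to right):
  rows 0-7 [p,q,r=000]: 10010000  (ones: 2)
  rows 8-15 [p,q,r=001]: 10010000  (ones: 2)
  rows 16-23 [p,q,r=010]: 10010011  (ones: 4)
  rows 24-31 [p,q,r=011]: 10010011  (ones: 4)
  rows 32-39 [p,q,r=100]: 01001101  (ones: 4)
  rows 40-47 [p,q,r=101]: 10010000  (ones: 2)
  rows 48-55 [p,q,r=110]: 01001110  (ones: 4)
  rows 56-63 [p,q,r=111]: 10010011  (ones: 4)
Disagreements = 2+2+4+4+4+2+4+4 = 26

26


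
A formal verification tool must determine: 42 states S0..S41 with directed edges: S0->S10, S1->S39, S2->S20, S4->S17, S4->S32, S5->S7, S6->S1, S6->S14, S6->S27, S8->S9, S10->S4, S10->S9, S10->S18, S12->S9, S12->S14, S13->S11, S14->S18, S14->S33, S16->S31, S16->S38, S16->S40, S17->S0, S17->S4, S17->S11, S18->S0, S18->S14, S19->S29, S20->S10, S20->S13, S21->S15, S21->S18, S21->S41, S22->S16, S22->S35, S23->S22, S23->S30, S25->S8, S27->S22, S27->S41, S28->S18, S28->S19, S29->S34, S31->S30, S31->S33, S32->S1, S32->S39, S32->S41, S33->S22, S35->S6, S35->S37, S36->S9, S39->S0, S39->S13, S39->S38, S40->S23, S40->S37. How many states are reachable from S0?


BFS from S0:
  layer 0: {S0}
  layer 1: {S10}
  layer 2: {S4, S9, S18}
  layer 3: {S14, S17, S32}
  layer 4: {S1, S11, S33, S39, S41}
  layer 5: {S13, S22, S38}
  layer 6: {S16, S35}
  layer 7: {S6, S31, S37, S40}
  layer 8: {S23, S27, S30}
Reachable set: {S0, S1, S4, S6, S9, S10, S11, S13, S14, S16, S17, S18, S22, S23, S27, S30, S31, S32, S33, S35, S37, S38, S39, S40, S41}
Count = 25

25


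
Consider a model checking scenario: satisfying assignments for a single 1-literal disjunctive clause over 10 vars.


Step 1: Total=2^10=1024
Step 2: Unsat when all 1 false: 2^9=512
Step 3: Sat=1024-512=512

512


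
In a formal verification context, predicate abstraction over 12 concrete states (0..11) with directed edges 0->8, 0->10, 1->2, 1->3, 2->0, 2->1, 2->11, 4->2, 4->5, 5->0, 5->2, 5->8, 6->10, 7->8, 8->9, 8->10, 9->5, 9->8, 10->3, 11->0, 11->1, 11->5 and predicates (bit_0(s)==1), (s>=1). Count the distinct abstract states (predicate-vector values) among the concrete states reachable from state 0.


BFS from 0:
Concrete reachable: {0, 1, 2, 3, 5, 8, 9, 10, 11}
Abstract via predicates (bit_0(s)==1), (s>=1):
  (0,0) <- {0}
  (0,1) <- {2, 8, 10}
  (1,1) <- {1, 3, 5, 9, 11}
Distinct abstract states = 3

3


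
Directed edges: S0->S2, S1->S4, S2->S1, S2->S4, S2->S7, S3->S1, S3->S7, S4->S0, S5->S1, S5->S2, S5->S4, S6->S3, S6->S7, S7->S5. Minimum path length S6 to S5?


BFS layer-by-layer from S6:
  dist 0: {S6}
  dist 1: {S3, S7}
  dist 2: {S1, S5}
  -> S5 reached at distance 2
Shortest path length = 2

2


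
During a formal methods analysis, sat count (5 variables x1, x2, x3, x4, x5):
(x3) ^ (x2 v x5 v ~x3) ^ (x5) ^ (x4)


CNF with 4 clauses over 5 vars (32 assignments).
An assignment satisfies CNF iff every clause has >=1 true literal.
Check each row (bits = x1,x2,x3,x4,x5; clause T/F shown):
  row 0 [00000]: clauses=FTFF -> 0
  row 1 [00001]: clauses=FTTF -> 0
  row 2 [00010]: clauses=FTFT -> 0
  row 3 [00011]: clauses=FTTT -> 0
  row 4 [00100]: clauses=TFFF -> 0
  row 5 [00101]: clauses=TTTF -> 0
  row 6 [00110]: clauses=TFFT -> 0
  row 7 [00111]: clauses=TTTT -> 1
  row 8 [01000]: clauses=FTFF -> 0
  row 9 [01001]: clauses=FTTF -> 0
  row 10 [01010]: clauses=FTFT -> 0
  row 11 [01011]: clauses=FTTT -> 0
  row 12 [01100]: clauses=TTFF -> 0
  row 13 [01101]: clauses=TTTF -> 0
  row 14 [01110]: clauses=TTFT -> 0
  row 15 [01111]: clauses=TTTT -> 1
  row 16 [10000]: clauses=FTFF -> 0
  row 17 [10001]: clauses=FTTF -> 0
  row 18 [10010]: clauses=FTFT -> 0
  row 19 [10011]: clauses=FTTT -> 0
  row 20 [10100]: clauses=TFFF -> 0
  row 21 [10101]: clauses=TTTF -> 0
  row 22 [10110]: clauses=TFFT -> 0
  row 23 [10111]: clauses=TTTT -> 1
  row 24 [11000]: clauses=FTFF -> 0
  row 25 [11001]: clauses=FTTF -> 0
  row 26 [11010]: clauses=FTFT -> 0
  row 27 [11011]: clauses=FTTT -> 0
  row 28 [11100]: clauses=TTFF -> 0
  row 29 [11101]: clauses=TTTF -> 0
  row 30 [11110]: clauses=TTFT -> 0
  row 31 [11111]: clauses=TTTT -> 1
Full result column, 8 rows per line (x1,x2 fixed per line; x3,x4,x5 runs 000..111 left to right):
  rows 0-7 [x1,x2=00]: 00000001  (ones: 1)
  rows 8-15 [x1,x2=01]: 00000001  (ones: 1)
  rows 16-23 [x1,x2=10]: 00000001  (ones: 1)
  rows 24-31 [x1,x2=11]: 00000001  (ones: 1)
Satisfying assignments = 1+1+1+1 = 4

4


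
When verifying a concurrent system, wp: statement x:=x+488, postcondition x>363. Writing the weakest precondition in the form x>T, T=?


Formula: wp(x:=E, P) = P[E/x] (substitute E for x in postcondition)
Step 1: Postcondition: x>363
Step 2: Substitute x+488 for x: x+488>363
Step 3: Solve for x: x > 363-488 = -125

-125


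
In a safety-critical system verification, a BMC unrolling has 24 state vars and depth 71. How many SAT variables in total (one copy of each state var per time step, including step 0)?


BMC unrolls to depth k, creating one copy of each state var for steps 0..k.
Step count = 71 + 1 = 72 (steps 0 through 71)
Vars per step = 24
Total = 24 * 72 = 1728

1728


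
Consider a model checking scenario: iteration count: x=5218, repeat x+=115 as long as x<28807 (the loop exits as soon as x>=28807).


Step 1: x goes from 5218 toward 28807 by 115; the body runs while x<28807, so iterations = ceil((bound-start)/step)
Step 2: Distance=23589
Step 3: ceil(23589/115)=206

206


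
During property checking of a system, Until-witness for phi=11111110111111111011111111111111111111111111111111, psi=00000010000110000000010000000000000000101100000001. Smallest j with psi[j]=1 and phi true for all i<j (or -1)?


(phi U psi) at 0: need smallest j with psi[j]=1 and phi[i]=1 for all i in [0,j).
Scan from step 0:
  step 0: phi=1, psi=0 -> continue
  step 1: phi=1, psi=0 -> continue
  step 2: phi=1, psi=0 -> continue
  step 3: phi=1, psi=0 -> continue
  step 6: psi=1 and phi held for [0,6) -> witness found
Witness step = 6

6


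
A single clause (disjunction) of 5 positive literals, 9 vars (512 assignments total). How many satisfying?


Step 1: Total=2^9=512
Step 2: Unsat when all 5 false: 2^4=16
Step 3: Sat=512-16=496

496


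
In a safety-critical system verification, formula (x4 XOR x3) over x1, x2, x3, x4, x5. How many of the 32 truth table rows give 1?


Formula: (x4 XOR x3) over 5 vars (32 rows)
Evaluate each row (x1, x2, x3, x4, x5 as bits, MSB first):
  row 0 [00000]: (0 XOR 0) -> 0
  row 1 [00001]: (0 XOR 0) -> 0
  row 2 [00010]: (1 XOR 0) -> 1
  row 3 [00011]: (1 XOR 0) -> 1
  row 4 [00100]: (0 XOR 1) -> 1
  row 5 [00101]: (0 XOR 1) -> 1
  row 6 [00110]: (1 XOR 1) -> 0
  row 7 [00111]: (1 XOR 1) -> 0
  row 8 [01000]: (0 XOR 0) -> 0
  row 9 [01001]: (0 XOR 0) -> 0
  row 10 [01010]: (1 XOR 0) -> 1
  row 11 [01011]: (1 XOR 0) -> 1
  row 12 [01100]: (0 XOR 1) -> 1
  row 13 [01101]: (0 XOR 1) -> 1
  row 14 [01110]: (1 XOR 1) -> 0
  row 15 [01111]: (1 XOR 1) -> 0
  row 16 [10000]: (0 XOR 0) -> 0
  row 17 [10001]: (0 XOR 0) -> 0
  row 18 [10010]: (1 XOR 0) -> 1
  row 19 [10011]: (1 XOR 0) -> 1
  row 20 [10100]: (0 XOR 1) -> 1
  row 21 [10101]: (0 XOR 1) -> 1
  row 22 [10110]: (1 XOR 1) -> 0
  row 23 [10111]: (1 XOR 1) -> 0
  row 24 [11000]: (0 XOR 0) -> 0
  row 25 [11001]: (0 XOR 0) -> 0
  row 26 [11010]: (1 XOR 0) -> 1
  row 27 [11011]: (1 XOR 0) -> 1
  row 28 [11100]: (0 XOR 1) -> 1
  row 29 [11101]: (0 XOR 1) -> 1
  row 30 [11110]: (1 XOR 1) -> 0
  row 31 [11111]: (1 XOR 1) -> 0
Full result column, 8 rows per line (x1,x2 fixed per line; x3,x4,x5 runs 000..111 left to right):
  rows 0-7 [x1,x2=00]: 00111100  (ones: 4)
  rows 8-15 [x1,x2=01]: 00111100  (ones: 4)
  rows 16-23 [x1,x2=10]: 00111100  (ones: 4)
  rows 24-31 [x1,x2=11]: 00111100  (ones: 4)
Count of 1-rows = 4+4+4+4 = 16

16


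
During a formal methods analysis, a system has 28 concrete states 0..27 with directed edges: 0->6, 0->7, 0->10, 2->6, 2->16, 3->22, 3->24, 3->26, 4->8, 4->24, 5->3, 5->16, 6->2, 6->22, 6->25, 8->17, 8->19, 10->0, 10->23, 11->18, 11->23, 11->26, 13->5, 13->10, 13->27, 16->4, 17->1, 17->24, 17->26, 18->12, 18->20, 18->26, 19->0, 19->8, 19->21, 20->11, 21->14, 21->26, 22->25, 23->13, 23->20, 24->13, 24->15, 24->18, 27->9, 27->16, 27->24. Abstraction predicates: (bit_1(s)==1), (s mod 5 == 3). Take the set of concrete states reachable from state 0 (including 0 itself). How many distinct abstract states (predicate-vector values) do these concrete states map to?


BFS from 0:
Concrete reachable: {0, 1, 2, 3, 4, 5, 6, 7, 8, 9, 10, 11, 12, 13, 14, 15, 16, 17, 18, 19, 20, 21, 22, 23, 24, 25, 26, 27}
Abstract via predicates (bit_1(s)==1), (s mod 5 == 3):
  (0,0) <- {0, 1, 4, 5, 9, 12, 16, 17, 20, 21, 24, 25}
  (0,1) <- {8, 13}
  (1,0) <- {2, 6, 7, 10, 11, 14, 15, 19, 22, 26, 27}
  (1,1) <- {3, 18, 23}
Distinct abstract states = 4

4


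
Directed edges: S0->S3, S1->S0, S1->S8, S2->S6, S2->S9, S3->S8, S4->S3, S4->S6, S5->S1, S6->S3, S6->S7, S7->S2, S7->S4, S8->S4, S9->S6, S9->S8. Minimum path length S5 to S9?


BFS layer-by-layer from S5:
  dist 0: {S5}
  dist 1: {S1}
  dist 2: {S0, S8}
  dist 3: {S3, S4}
  dist 4: {S6}
  dist 5: {S7}
  dist 6: {S2}
  dist 7: {S9}
  -> S9 reached at distance 7
Shortest path length = 7

7


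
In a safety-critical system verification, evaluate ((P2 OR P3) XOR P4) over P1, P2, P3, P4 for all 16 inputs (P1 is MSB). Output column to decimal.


Formula: ((P2 OR P3) XOR P4) over P1, P2, P3, P4 (16 rows)
Evaluate each row (bits = P1,P2,P3,P4, MSB first):
  row 0 [0000]: ((0 OR 0) XOR 0) -> 0
  row 1 [0001]: ((0 OR 0) XOR 1) -> 1
  row 2 [0010]: ((0 OR 1) XOR 0) -> 1
  row 3 [0011]: ((0 OR 1) XOR 1) -> 0
  row 4 [0100]: ((1 OR 0) XOR 0) -> 1
  row 5 [0101]: ((1 OR 0) XOR 1) -> 0
  row 6 [0110]: ((1 OR 1) XOR 0) -> 1
  row 7 [0111]: ((1 OR 1) XOR 1) -> 0
  row 8 [1000]: ((0 OR 0) XOR 0) -> 0
  row 9 [1001]: ((0 OR 0) XOR 1) -> 1
  row 10 [1010]: ((0 OR 1) XOR 0) -> 1
  row 11 [1011]: ((0 OR 1) XOR 1) -> 0
  row 12 [1100]: ((1 OR 0) XOR 0) -> 1
  row 13 [1101]: ((1 OR 0) XOR 1) -> 0
  row 14 [1110]: ((1 OR 1) XOR 0) -> 1
  row 15 [1111]: ((1 OR 1) XOR 1) -> 0
Full result column, 4 rows per line (P1,P2 fixed per line; P3,P4 runs 00..11 left to right):
  rows 0-3 [P1,P2=00]: 0110  = hex 6
  rows 4-7 [P1,P2=01]: 1010  = hex A
  rows 8-11 [P1,P2=10]: 0110  = hex 6
  rows 12-15 [P1,P2=11]: 1010  = hex A
Output column (row 0 .. row 15) = 0110101001101010
Output column grouped in 4s = 0110 1010 0110 1010 = 0x6A6A
Convert to decimal digit by digit (value = value*16 + digit):
  6 -> 6
  6*16 + 10 (A) = 106
  106*16 + 6 = 1702
  1702*16 + 10 (A) = 27242
Decimal = 27242

27242


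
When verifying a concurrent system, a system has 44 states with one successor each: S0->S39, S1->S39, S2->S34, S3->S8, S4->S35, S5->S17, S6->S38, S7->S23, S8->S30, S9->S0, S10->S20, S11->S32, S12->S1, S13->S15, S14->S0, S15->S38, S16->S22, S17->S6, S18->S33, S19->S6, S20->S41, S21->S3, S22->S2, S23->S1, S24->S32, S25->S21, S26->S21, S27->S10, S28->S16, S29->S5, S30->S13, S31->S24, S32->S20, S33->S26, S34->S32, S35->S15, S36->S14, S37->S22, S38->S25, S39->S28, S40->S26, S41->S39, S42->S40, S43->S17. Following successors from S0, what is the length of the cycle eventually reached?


Trace from S0 until a state repeats:
  S0 -> S39 -> S28 -> S16 -> S22 -> S2 -> S34 -> S32 -> S20 -> S41 -> S39
S39 first seen at step 1, revisited at step 10.
Cycle length = 10 - 1 = 9

9


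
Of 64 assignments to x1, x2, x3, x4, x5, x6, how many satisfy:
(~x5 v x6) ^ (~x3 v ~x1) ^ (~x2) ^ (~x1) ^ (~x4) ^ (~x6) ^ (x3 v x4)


CNF with 7 clauses over 6 vars (64 assignments).
An assignment satisfies CNF iff every clause has >=1 true literal.
Check each row (bits = x1,x2,x3,x4,x5,x6; clause T/F shown):
  row 0 [000000]: clauses=TTTTTTF -> 0
  row 1 [000001]: clauses=TTTTTFF -> 0
  row 2 [000010]: clauses=FTTTTTF -> 0
  row 3 [000011]: clauses=TTTTTFF -> 0
  row 4 [000100]: clauses=TTTTFTT -> 0
  (every remaining row is evaluated the same way; all 64 results are listed next)
Full result column, 8 rows per line (x1,x2,x3 fixed per line; x4,x5,x6 runs 000..111 left to right):
  rows 0-7 [x1,x2,x3=000]: 00000000  (ones: 0)
  rows 8-15 [x1,x2,x3=001]: 10000000  (ones: 1)
  rows 16-23 [x1,x2,x3=010]: 00000000  (ones: 0)
  rows 24-31 [x1,x2,x3=011]: 00000000  (ones: 0)
  rows 32-39 [x1,x2,x3=100]: 00000000  (ones: 0)
  rows 40-47 [x1,x2,x3=101]: 00000000  (ones: 0)
  rows 48-55 [x1,x2,x3=110]: 00000000  (ones: 0)
  rows 56-63 [x1,x2,x3=111]: 00000000  (ones: 0)
Satisfying assignments = 0+1+0+0+0+0+0+0 = 1

1
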